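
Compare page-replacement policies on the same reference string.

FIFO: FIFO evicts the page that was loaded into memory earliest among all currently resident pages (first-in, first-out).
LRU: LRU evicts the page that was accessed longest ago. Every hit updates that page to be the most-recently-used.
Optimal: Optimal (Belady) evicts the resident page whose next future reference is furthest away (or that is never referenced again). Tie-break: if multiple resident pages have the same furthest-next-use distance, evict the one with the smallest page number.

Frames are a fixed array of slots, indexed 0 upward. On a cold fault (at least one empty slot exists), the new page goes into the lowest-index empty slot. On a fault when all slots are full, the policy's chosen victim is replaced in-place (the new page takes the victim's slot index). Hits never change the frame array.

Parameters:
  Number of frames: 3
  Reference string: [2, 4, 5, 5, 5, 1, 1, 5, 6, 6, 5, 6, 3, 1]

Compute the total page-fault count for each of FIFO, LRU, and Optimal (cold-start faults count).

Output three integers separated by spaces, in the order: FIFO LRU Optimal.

--- FIFO ---
  step 0: ref 2 -> FAULT, frames=[2,-,-] (faults so far: 1)
  step 1: ref 4 -> FAULT, frames=[2,4,-] (faults so far: 2)
  step 2: ref 5 -> FAULT, frames=[2,4,5] (faults so far: 3)
  step 3: ref 5 -> HIT, frames=[2,4,5] (faults so far: 3)
  step 4: ref 5 -> HIT, frames=[2,4,5] (faults so far: 3)
  step 5: ref 1 -> FAULT, evict 2, frames=[1,4,5] (faults so far: 4)
  step 6: ref 1 -> HIT, frames=[1,4,5] (faults so far: 4)
  step 7: ref 5 -> HIT, frames=[1,4,5] (faults so far: 4)
  step 8: ref 6 -> FAULT, evict 4, frames=[1,6,5] (faults so far: 5)
  step 9: ref 6 -> HIT, frames=[1,6,5] (faults so far: 5)
  step 10: ref 5 -> HIT, frames=[1,6,5] (faults so far: 5)
  step 11: ref 6 -> HIT, frames=[1,6,5] (faults so far: 5)
  step 12: ref 3 -> FAULT, evict 5, frames=[1,6,3] (faults so far: 6)
  step 13: ref 1 -> HIT, frames=[1,6,3] (faults so far: 6)
  FIFO total faults: 6
--- LRU ---
  step 0: ref 2 -> FAULT, frames=[2,-,-] (faults so far: 1)
  step 1: ref 4 -> FAULT, frames=[2,4,-] (faults so far: 2)
  step 2: ref 5 -> FAULT, frames=[2,4,5] (faults so far: 3)
  step 3: ref 5 -> HIT, frames=[2,4,5] (faults so far: 3)
  step 4: ref 5 -> HIT, frames=[2,4,5] (faults so far: 3)
  step 5: ref 1 -> FAULT, evict 2, frames=[1,4,5] (faults so far: 4)
  step 6: ref 1 -> HIT, frames=[1,4,5] (faults so far: 4)
  step 7: ref 5 -> HIT, frames=[1,4,5] (faults so far: 4)
  step 8: ref 6 -> FAULT, evict 4, frames=[1,6,5] (faults so far: 5)
  step 9: ref 6 -> HIT, frames=[1,6,5] (faults so far: 5)
  step 10: ref 5 -> HIT, frames=[1,6,5] (faults so far: 5)
  step 11: ref 6 -> HIT, frames=[1,6,5] (faults so far: 5)
  step 12: ref 3 -> FAULT, evict 1, frames=[3,6,5] (faults so far: 6)
  step 13: ref 1 -> FAULT, evict 5, frames=[3,6,1] (faults so far: 7)
  LRU total faults: 7
--- Optimal ---
  step 0: ref 2 -> FAULT, frames=[2,-,-] (faults so far: 1)
  step 1: ref 4 -> FAULT, frames=[2,4,-] (faults so far: 2)
  step 2: ref 5 -> FAULT, frames=[2,4,5] (faults so far: 3)
  step 3: ref 5 -> HIT, frames=[2,4,5] (faults so far: 3)
  step 4: ref 5 -> HIT, frames=[2,4,5] (faults so far: 3)
  step 5: ref 1 -> FAULT, evict 2, frames=[1,4,5] (faults so far: 4)
  step 6: ref 1 -> HIT, frames=[1,4,5] (faults so far: 4)
  step 7: ref 5 -> HIT, frames=[1,4,5] (faults so far: 4)
  step 8: ref 6 -> FAULT, evict 4, frames=[1,6,5] (faults so far: 5)
  step 9: ref 6 -> HIT, frames=[1,6,5] (faults so far: 5)
  step 10: ref 5 -> HIT, frames=[1,6,5] (faults so far: 5)
  step 11: ref 6 -> HIT, frames=[1,6,5] (faults so far: 5)
  step 12: ref 3 -> FAULT, evict 5, frames=[1,6,3] (faults so far: 6)
  step 13: ref 1 -> HIT, frames=[1,6,3] (faults so far: 6)
  Optimal total faults: 6

Answer: 6 7 6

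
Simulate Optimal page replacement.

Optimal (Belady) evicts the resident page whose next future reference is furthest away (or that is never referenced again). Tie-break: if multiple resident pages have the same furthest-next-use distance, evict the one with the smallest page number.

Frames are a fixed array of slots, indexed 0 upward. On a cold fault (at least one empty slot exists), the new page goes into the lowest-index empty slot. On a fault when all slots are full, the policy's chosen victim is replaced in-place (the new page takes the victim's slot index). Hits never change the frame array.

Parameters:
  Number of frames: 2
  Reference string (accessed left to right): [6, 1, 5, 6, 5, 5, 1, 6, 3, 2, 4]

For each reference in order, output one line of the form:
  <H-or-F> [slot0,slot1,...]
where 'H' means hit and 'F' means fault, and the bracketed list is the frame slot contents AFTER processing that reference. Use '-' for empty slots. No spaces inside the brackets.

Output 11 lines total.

F [6,-]
F [6,1]
F [6,5]
H [6,5]
H [6,5]
H [6,5]
F [6,1]
H [6,1]
F [6,3]
F [6,2]
F [6,4]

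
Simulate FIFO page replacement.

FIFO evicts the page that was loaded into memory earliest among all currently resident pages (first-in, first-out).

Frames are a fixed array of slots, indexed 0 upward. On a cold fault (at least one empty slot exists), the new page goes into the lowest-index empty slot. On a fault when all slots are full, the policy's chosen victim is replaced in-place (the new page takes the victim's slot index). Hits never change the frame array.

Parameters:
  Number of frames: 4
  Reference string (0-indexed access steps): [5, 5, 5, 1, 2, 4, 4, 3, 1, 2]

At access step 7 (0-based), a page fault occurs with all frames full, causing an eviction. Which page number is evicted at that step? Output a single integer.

Answer: 5

Derivation:
Step 0: ref 5 -> FAULT, frames=[5,-,-,-]
Step 1: ref 5 -> HIT, frames=[5,-,-,-]
Step 2: ref 5 -> HIT, frames=[5,-,-,-]
Step 3: ref 1 -> FAULT, frames=[5,1,-,-]
Step 4: ref 2 -> FAULT, frames=[5,1,2,-]
Step 5: ref 4 -> FAULT, frames=[5,1,2,4]
Step 6: ref 4 -> HIT, frames=[5,1,2,4]
Step 7: ref 3 -> FAULT, evict 5, frames=[3,1,2,4]
At step 7: evicted page 5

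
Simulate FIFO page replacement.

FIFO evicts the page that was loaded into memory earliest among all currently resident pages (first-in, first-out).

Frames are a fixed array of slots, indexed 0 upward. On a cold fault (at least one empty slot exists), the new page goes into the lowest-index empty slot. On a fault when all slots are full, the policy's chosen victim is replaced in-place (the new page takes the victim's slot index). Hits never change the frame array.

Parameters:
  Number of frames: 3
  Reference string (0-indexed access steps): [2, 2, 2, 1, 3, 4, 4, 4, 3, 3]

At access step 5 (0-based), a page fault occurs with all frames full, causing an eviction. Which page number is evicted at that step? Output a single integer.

Step 0: ref 2 -> FAULT, frames=[2,-,-]
Step 1: ref 2 -> HIT, frames=[2,-,-]
Step 2: ref 2 -> HIT, frames=[2,-,-]
Step 3: ref 1 -> FAULT, frames=[2,1,-]
Step 4: ref 3 -> FAULT, frames=[2,1,3]
Step 5: ref 4 -> FAULT, evict 2, frames=[4,1,3]
At step 5: evicted page 2

Answer: 2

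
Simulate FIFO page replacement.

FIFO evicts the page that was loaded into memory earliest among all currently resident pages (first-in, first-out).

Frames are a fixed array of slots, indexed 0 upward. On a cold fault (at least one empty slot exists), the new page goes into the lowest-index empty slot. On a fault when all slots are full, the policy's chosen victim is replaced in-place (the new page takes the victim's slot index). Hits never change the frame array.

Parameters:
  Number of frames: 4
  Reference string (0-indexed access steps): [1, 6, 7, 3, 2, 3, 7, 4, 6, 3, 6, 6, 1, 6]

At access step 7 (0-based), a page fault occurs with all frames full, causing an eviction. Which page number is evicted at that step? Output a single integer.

Step 0: ref 1 -> FAULT, frames=[1,-,-,-]
Step 1: ref 6 -> FAULT, frames=[1,6,-,-]
Step 2: ref 7 -> FAULT, frames=[1,6,7,-]
Step 3: ref 3 -> FAULT, frames=[1,6,7,3]
Step 4: ref 2 -> FAULT, evict 1, frames=[2,6,7,3]
Step 5: ref 3 -> HIT, frames=[2,6,7,3]
Step 6: ref 7 -> HIT, frames=[2,6,7,3]
Step 7: ref 4 -> FAULT, evict 6, frames=[2,4,7,3]
At step 7: evicted page 6

Answer: 6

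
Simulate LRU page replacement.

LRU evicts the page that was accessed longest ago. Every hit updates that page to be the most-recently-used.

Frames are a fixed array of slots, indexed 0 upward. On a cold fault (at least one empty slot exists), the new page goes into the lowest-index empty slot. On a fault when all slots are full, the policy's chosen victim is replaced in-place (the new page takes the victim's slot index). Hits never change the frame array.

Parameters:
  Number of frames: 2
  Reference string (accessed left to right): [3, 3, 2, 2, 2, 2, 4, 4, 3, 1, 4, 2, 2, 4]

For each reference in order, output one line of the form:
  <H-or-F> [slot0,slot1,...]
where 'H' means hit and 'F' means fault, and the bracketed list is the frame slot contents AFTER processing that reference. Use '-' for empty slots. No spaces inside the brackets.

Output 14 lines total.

F [3,-]
H [3,-]
F [3,2]
H [3,2]
H [3,2]
H [3,2]
F [4,2]
H [4,2]
F [4,3]
F [1,3]
F [1,4]
F [2,4]
H [2,4]
H [2,4]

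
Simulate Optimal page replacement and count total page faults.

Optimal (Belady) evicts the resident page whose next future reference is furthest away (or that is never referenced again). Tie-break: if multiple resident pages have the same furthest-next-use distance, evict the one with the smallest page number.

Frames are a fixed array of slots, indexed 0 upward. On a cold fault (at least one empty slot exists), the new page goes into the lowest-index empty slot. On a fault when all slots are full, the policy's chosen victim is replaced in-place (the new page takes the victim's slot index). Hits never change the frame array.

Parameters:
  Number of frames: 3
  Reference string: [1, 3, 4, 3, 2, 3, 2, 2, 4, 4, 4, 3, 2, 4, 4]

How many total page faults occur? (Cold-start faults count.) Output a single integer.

Step 0: ref 1 → FAULT, frames=[1,-,-]
Step 1: ref 3 → FAULT, frames=[1,3,-]
Step 2: ref 4 → FAULT, frames=[1,3,4]
Step 3: ref 3 → HIT, frames=[1,3,4]
Step 4: ref 2 → FAULT (evict 1), frames=[2,3,4]
Step 5: ref 3 → HIT, frames=[2,3,4]
Step 6: ref 2 → HIT, frames=[2,3,4]
Step 7: ref 2 → HIT, frames=[2,3,4]
Step 8: ref 4 → HIT, frames=[2,3,4]
Step 9: ref 4 → HIT, frames=[2,3,4]
Step 10: ref 4 → HIT, frames=[2,3,4]
Step 11: ref 3 → HIT, frames=[2,3,4]
Step 12: ref 2 → HIT, frames=[2,3,4]
Step 13: ref 4 → HIT, frames=[2,3,4]
Step 14: ref 4 → HIT, frames=[2,3,4]
Total faults: 4

Answer: 4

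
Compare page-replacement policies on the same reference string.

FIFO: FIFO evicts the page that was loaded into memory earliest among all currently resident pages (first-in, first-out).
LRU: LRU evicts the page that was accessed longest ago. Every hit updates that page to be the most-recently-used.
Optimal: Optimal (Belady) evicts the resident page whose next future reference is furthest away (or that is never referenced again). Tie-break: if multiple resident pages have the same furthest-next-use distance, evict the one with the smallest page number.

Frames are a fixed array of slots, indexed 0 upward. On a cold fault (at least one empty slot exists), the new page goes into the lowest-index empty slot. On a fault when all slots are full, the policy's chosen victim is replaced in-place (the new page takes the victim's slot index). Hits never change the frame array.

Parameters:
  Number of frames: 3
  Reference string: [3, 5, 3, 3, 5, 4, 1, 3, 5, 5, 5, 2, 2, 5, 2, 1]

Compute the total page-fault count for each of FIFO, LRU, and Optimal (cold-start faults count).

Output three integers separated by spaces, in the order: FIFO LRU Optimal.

Answer: 8 8 5

Derivation:
--- FIFO ---
  step 0: ref 3 -> FAULT, frames=[3,-,-] (faults so far: 1)
  step 1: ref 5 -> FAULT, frames=[3,5,-] (faults so far: 2)
  step 2: ref 3 -> HIT, frames=[3,5,-] (faults so far: 2)
  step 3: ref 3 -> HIT, frames=[3,5,-] (faults so far: 2)
  step 4: ref 5 -> HIT, frames=[3,5,-] (faults so far: 2)
  step 5: ref 4 -> FAULT, frames=[3,5,4] (faults so far: 3)
  step 6: ref 1 -> FAULT, evict 3, frames=[1,5,4] (faults so far: 4)
  step 7: ref 3 -> FAULT, evict 5, frames=[1,3,4] (faults so far: 5)
  step 8: ref 5 -> FAULT, evict 4, frames=[1,3,5] (faults so far: 6)
  step 9: ref 5 -> HIT, frames=[1,3,5] (faults so far: 6)
  step 10: ref 5 -> HIT, frames=[1,3,5] (faults so far: 6)
  step 11: ref 2 -> FAULT, evict 1, frames=[2,3,5] (faults so far: 7)
  step 12: ref 2 -> HIT, frames=[2,3,5] (faults so far: 7)
  step 13: ref 5 -> HIT, frames=[2,3,5] (faults so far: 7)
  step 14: ref 2 -> HIT, frames=[2,3,5] (faults so far: 7)
  step 15: ref 1 -> FAULT, evict 3, frames=[2,1,5] (faults so far: 8)
  FIFO total faults: 8
--- LRU ---
  step 0: ref 3 -> FAULT, frames=[3,-,-] (faults so far: 1)
  step 1: ref 5 -> FAULT, frames=[3,5,-] (faults so far: 2)
  step 2: ref 3 -> HIT, frames=[3,5,-] (faults so far: 2)
  step 3: ref 3 -> HIT, frames=[3,5,-] (faults so far: 2)
  step 4: ref 5 -> HIT, frames=[3,5,-] (faults so far: 2)
  step 5: ref 4 -> FAULT, frames=[3,5,4] (faults so far: 3)
  step 6: ref 1 -> FAULT, evict 3, frames=[1,5,4] (faults so far: 4)
  step 7: ref 3 -> FAULT, evict 5, frames=[1,3,4] (faults so far: 5)
  step 8: ref 5 -> FAULT, evict 4, frames=[1,3,5] (faults so far: 6)
  step 9: ref 5 -> HIT, frames=[1,3,5] (faults so far: 6)
  step 10: ref 5 -> HIT, frames=[1,3,5] (faults so far: 6)
  step 11: ref 2 -> FAULT, evict 1, frames=[2,3,5] (faults so far: 7)
  step 12: ref 2 -> HIT, frames=[2,3,5] (faults so far: 7)
  step 13: ref 5 -> HIT, frames=[2,3,5] (faults so far: 7)
  step 14: ref 2 -> HIT, frames=[2,3,5] (faults so far: 7)
  step 15: ref 1 -> FAULT, evict 3, frames=[2,1,5] (faults so far: 8)
  LRU total faults: 8
--- Optimal ---
  step 0: ref 3 -> FAULT, frames=[3,-,-] (faults so far: 1)
  step 1: ref 5 -> FAULT, frames=[3,5,-] (faults so far: 2)
  step 2: ref 3 -> HIT, frames=[3,5,-] (faults so far: 2)
  step 3: ref 3 -> HIT, frames=[3,5,-] (faults so far: 2)
  step 4: ref 5 -> HIT, frames=[3,5,-] (faults so far: 2)
  step 5: ref 4 -> FAULT, frames=[3,5,4] (faults so far: 3)
  step 6: ref 1 -> FAULT, evict 4, frames=[3,5,1] (faults so far: 4)
  step 7: ref 3 -> HIT, frames=[3,5,1] (faults so far: 4)
  step 8: ref 5 -> HIT, frames=[3,5,1] (faults so far: 4)
  step 9: ref 5 -> HIT, frames=[3,5,1] (faults so far: 4)
  step 10: ref 5 -> HIT, frames=[3,5,1] (faults so far: 4)
  step 11: ref 2 -> FAULT, evict 3, frames=[2,5,1] (faults so far: 5)
  step 12: ref 2 -> HIT, frames=[2,5,1] (faults so far: 5)
  step 13: ref 5 -> HIT, frames=[2,5,1] (faults so far: 5)
  step 14: ref 2 -> HIT, frames=[2,5,1] (faults so far: 5)
  step 15: ref 1 -> HIT, frames=[2,5,1] (faults so far: 5)
  Optimal total faults: 5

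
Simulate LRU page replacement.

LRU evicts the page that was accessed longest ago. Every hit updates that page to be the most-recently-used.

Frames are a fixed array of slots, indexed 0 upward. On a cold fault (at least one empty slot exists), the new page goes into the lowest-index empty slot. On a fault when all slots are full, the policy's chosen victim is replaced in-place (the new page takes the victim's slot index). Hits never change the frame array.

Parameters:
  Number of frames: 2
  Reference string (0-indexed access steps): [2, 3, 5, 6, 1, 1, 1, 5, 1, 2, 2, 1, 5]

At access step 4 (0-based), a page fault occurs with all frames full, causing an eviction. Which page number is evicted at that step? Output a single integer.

Step 0: ref 2 -> FAULT, frames=[2,-]
Step 1: ref 3 -> FAULT, frames=[2,3]
Step 2: ref 5 -> FAULT, evict 2, frames=[5,3]
Step 3: ref 6 -> FAULT, evict 3, frames=[5,6]
Step 4: ref 1 -> FAULT, evict 5, frames=[1,6]
At step 4: evicted page 5

Answer: 5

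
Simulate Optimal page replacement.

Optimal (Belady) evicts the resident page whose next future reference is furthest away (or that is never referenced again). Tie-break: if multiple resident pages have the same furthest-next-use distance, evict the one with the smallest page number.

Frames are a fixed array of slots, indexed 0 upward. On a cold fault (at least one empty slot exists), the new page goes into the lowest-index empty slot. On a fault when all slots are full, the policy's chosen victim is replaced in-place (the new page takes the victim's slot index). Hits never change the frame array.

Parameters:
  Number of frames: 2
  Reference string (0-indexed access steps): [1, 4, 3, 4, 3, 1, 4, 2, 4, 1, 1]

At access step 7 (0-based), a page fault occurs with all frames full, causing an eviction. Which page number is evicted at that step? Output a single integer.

Answer: 1

Derivation:
Step 0: ref 1 -> FAULT, frames=[1,-]
Step 1: ref 4 -> FAULT, frames=[1,4]
Step 2: ref 3 -> FAULT, evict 1, frames=[3,4]
Step 3: ref 4 -> HIT, frames=[3,4]
Step 4: ref 3 -> HIT, frames=[3,4]
Step 5: ref 1 -> FAULT, evict 3, frames=[1,4]
Step 6: ref 4 -> HIT, frames=[1,4]
Step 7: ref 2 -> FAULT, evict 1, frames=[2,4]
At step 7: evicted page 1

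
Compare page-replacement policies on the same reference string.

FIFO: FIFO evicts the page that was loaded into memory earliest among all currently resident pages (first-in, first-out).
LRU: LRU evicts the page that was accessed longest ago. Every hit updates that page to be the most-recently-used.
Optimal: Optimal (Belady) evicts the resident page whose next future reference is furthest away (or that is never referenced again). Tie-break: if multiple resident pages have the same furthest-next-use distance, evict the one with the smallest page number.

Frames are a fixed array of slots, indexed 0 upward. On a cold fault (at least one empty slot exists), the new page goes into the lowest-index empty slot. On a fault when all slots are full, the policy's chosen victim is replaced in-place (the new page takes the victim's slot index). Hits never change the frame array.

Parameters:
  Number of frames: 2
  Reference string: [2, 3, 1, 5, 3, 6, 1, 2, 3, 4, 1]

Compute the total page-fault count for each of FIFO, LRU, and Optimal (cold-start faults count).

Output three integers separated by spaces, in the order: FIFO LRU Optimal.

Answer: 11 11 9

Derivation:
--- FIFO ---
  step 0: ref 2 -> FAULT, frames=[2,-] (faults so far: 1)
  step 1: ref 3 -> FAULT, frames=[2,3] (faults so far: 2)
  step 2: ref 1 -> FAULT, evict 2, frames=[1,3] (faults so far: 3)
  step 3: ref 5 -> FAULT, evict 3, frames=[1,5] (faults so far: 4)
  step 4: ref 3 -> FAULT, evict 1, frames=[3,5] (faults so far: 5)
  step 5: ref 6 -> FAULT, evict 5, frames=[3,6] (faults so far: 6)
  step 6: ref 1 -> FAULT, evict 3, frames=[1,6] (faults so far: 7)
  step 7: ref 2 -> FAULT, evict 6, frames=[1,2] (faults so far: 8)
  step 8: ref 3 -> FAULT, evict 1, frames=[3,2] (faults so far: 9)
  step 9: ref 4 -> FAULT, evict 2, frames=[3,4] (faults so far: 10)
  step 10: ref 1 -> FAULT, evict 3, frames=[1,4] (faults so far: 11)
  FIFO total faults: 11
--- LRU ---
  step 0: ref 2 -> FAULT, frames=[2,-] (faults so far: 1)
  step 1: ref 3 -> FAULT, frames=[2,3] (faults so far: 2)
  step 2: ref 1 -> FAULT, evict 2, frames=[1,3] (faults so far: 3)
  step 3: ref 5 -> FAULT, evict 3, frames=[1,5] (faults so far: 4)
  step 4: ref 3 -> FAULT, evict 1, frames=[3,5] (faults so far: 5)
  step 5: ref 6 -> FAULT, evict 5, frames=[3,6] (faults so far: 6)
  step 6: ref 1 -> FAULT, evict 3, frames=[1,6] (faults so far: 7)
  step 7: ref 2 -> FAULT, evict 6, frames=[1,2] (faults so far: 8)
  step 8: ref 3 -> FAULT, evict 1, frames=[3,2] (faults so far: 9)
  step 9: ref 4 -> FAULT, evict 2, frames=[3,4] (faults so far: 10)
  step 10: ref 1 -> FAULT, evict 3, frames=[1,4] (faults so far: 11)
  LRU total faults: 11
--- Optimal ---
  step 0: ref 2 -> FAULT, frames=[2,-] (faults so far: 1)
  step 1: ref 3 -> FAULT, frames=[2,3] (faults so far: 2)
  step 2: ref 1 -> FAULT, evict 2, frames=[1,3] (faults so far: 3)
  step 3: ref 5 -> FAULT, evict 1, frames=[5,3] (faults so far: 4)
  step 4: ref 3 -> HIT, frames=[5,3] (faults so far: 4)
  step 5: ref 6 -> FAULT, evict 5, frames=[6,3] (faults so far: 5)
  step 6: ref 1 -> FAULT, evict 6, frames=[1,3] (faults so far: 6)
  step 7: ref 2 -> FAULT, evict 1, frames=[2,3] (faults so far: 7)
  step 8: ref 3 -> HIT, frames=[2,3] (faults so far: 7)
  step 9: ref 4 -> FAULT, evict 2, frames=[4,3] (faults so far: 8)
  step 10: ref 1 -> FAULT, evict 3, frames=[4,1] (faults so far: 9)
  Optimal total faults: 9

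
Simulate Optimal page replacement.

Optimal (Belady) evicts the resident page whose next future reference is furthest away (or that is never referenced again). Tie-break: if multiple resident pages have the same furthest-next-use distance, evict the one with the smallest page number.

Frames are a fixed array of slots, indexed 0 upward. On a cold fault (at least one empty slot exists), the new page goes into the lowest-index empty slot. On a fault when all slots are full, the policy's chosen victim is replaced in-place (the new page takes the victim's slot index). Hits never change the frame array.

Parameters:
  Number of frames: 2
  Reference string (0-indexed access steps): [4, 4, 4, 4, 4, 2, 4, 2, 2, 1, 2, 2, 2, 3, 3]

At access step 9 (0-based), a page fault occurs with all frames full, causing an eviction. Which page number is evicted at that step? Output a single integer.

Answer: 4

Derivation:
Step 0: ref 4 -> FAULT, frames=[4,-]
Step 1: ref 4 -> HIT, frames=[4,-]
Step 2: ref 4 -> HIT, frames=[4,-]
Step 3: ref 4 -> HIT, frames=[4,-]
Step 4: ref 4 -> HIT, frames=[4,-]
Step 5: ref 2 -> FAULT, frames=[4,2]
Step 6: ref 4 -> HIT, frames=[4,2]
Step 7: ref 2 -> HIT, frames=[4,2]
Step 8: ref 2 -> HIT, frames=[4,2]
Step 9: ref 1 -> FAULT, evict 4, frames=[1,2]
At step 9: evicted page 4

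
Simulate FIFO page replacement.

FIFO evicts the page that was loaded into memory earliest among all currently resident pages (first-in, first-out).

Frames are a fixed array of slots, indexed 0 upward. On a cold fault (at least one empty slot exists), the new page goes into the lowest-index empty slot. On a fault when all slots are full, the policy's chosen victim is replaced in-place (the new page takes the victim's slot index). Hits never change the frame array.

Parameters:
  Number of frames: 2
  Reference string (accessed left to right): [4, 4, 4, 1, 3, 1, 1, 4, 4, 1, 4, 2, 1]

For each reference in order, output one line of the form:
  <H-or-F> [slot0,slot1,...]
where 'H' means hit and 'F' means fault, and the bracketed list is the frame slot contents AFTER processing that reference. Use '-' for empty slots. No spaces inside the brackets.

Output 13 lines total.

F [4,-]
H [4,-]
H [4,-]
F [4,1]
F [3,1]
H [3,1]
H [3,1]
F [3,4]
H [3,4]
F [1,4]
H [1,4]
F [1,2]
H [1,2]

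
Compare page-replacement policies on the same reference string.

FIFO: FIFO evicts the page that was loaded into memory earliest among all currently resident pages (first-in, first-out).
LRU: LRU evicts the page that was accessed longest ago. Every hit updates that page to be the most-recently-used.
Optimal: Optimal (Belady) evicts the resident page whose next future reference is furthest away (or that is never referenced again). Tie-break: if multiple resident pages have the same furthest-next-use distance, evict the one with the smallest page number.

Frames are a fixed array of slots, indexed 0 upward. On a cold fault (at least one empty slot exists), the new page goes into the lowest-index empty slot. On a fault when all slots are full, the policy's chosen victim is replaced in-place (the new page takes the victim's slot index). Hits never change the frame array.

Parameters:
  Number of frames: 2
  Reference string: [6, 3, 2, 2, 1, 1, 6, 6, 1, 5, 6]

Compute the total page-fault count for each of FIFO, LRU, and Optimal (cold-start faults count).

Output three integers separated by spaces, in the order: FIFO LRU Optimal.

Answer: 6 7 5

Derivation:
--- FIFO ---
  step 0: ref 6 -> FAULT, frames=[6,-] (faults so far: 1)
  step 1: ref 3 -> FAULT, frames=[6,3] (faults so far: 2)
  step 2: ref 2 -> FAULT, evict 6, frames=[2,3] (faults so far: 3)
  step 3: ref 2 -> HIT, frames=[2,3] (faults so far: 3)
  step 4: ref 1 -> FAULT, evict 3, frames=[2,1] (faults so far: 4)
  step 5: ref 1 -> HIT, frames=[2,1] (faults so far: 4)
  step 6: ref 6 -> FAULT, evict 2, frames=[6,1] (faults so far: 5)
  step 7: ref 6 -> HIT, frames=[6,1] (faults so far: 5)
  step 8: ref 1 -> HIT, frames=[6,1] (faults so far: 5)
  step 9: ref 5 -> FAULT, evict 1, frames=[6,5] (faults so far: 6)
  step 10: ref 6 -> HIT, frames=[6,5] (faults so far: 6)
  FIFO total faults: 6
--- LRU ---
  step 0: ref 6 -> FAULT, frames=[6,-] (faults so far: 1)
  step 1: ref 3 -> FAULT, frames=[6,3] (faults so far: 2)
  step 2: ref 2 -> FAULT, evict 6, frames=[2,3] (faults so far: 3)
  step 3: ref 2 -> HIT, frames=[2,3] (faults so far: 3)
  step 4: ref 1 -> FAULT, evict 3, frames=[2,1] (faults so far: 4)
  step 5: ref 1 -> HIT, frames=[2,1] (faults so far: 4)
  step 6: ref 6 -> FAULT, evict 2, frames=[6,1] (faults so far: 5)
  step 7: ref 6 -> HIT, frames=[6,1] (faults so far: 5)
  step 8: ref 1 -> HIT, frames=[6,1] (faults so far: 5)
  step 9: ref 5 -> FAULT, evict 6, frames=[5,1] (faults so far: 6)
  step 10: ref 6 -> FAULT, evict 1, frames=[5,6] (faults so far: 7)
  LRU total faults: 7
--- Optimal ---
  step 0: ref 6 -> FAULT, frames=[6,-] (faults so far: 1)
  step 1: ref 3 -> FAULT, frames=[6,3] (faults so far: 2)
  step 2: ref 2 -> FAULT, evict 3, frames=[6,2] (faults so far: 3)
  step 3: ref 2 -> HIT, frames=[6,2] (faults so far: 3)
  step 4: ref 1 -> FAULT, evict 2, frames=[6,1] (faults so far: 4)
  step 5: ref 1 -> HIT, frames=[6,1] (faults so far: 4)
  step 6: ref 6 -> HIT, frames=[6,1] (faults so far: 4)
  step 7: ref 6 -> HIT, frames=[6,1] (faults so far: 4)
  step 8: ref 1 -> HIT, frames=[6,1] (faults so far: 4)
  step 9: ref 5 -> FAULT, evict 1, frames=[6,5] (faults so far: 5)
  step 10: ref 6 -> HIT, frames=[6,5] (faults so far: 5)
  Optimal total faults: 5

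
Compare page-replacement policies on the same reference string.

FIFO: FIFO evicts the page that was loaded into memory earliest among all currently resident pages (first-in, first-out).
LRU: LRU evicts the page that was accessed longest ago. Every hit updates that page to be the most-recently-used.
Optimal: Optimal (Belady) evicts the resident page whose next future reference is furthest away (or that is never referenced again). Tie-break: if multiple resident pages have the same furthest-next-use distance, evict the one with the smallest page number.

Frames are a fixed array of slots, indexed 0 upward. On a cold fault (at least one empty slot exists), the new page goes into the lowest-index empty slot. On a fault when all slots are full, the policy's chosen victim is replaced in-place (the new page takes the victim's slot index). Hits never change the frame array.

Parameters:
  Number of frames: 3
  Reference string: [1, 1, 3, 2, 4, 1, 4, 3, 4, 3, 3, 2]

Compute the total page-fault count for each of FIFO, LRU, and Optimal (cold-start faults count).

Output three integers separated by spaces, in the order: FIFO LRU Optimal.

Answer: 7 7 5

Derivation:
--- FIFO ---
  step 0: ref 1 -> FAULT, frames=[1,-,-] (faults so far: 1)
  step 1: ref 1 -> HIT, frames=[1,-,-] (faults so far: 1)
  step 2: ref 3 -> FAULT, frames=[1,3,-] (faults so far: 2)
  step 3: ref 2 -> FAULT, frames=[1,3,2] (faults so far: 3)
  step 4: ref 4 -> FAULT, evict 1, frames=[4,3,2] (faults so far: 4)
  step 5: ref 1 -> FAULT, evict 3, frames=[4,1,2] (faults so far: 5)
  step 6: ref 4 -> HIT, frames=[4,1,2] (faults so far: 5)
  step 7: ref 3 -> FAULT, evict 2, frames=[4,1,3] (faults so far: 6)
  step 8: ref 4 -> HIT, frames=[4,1,3] (faults so far: 6)
  step 9: ref 3 -> HIT, frames=[4,1,3] (faults so far: 6)
  step 10: ref 3 -> HIT, frames=[4,1,3] (faults so far: 6)
  step 11: ref 2 -> FAULT, evict 4, frames=[2,1,3] (faults so far: 7)
  FIFO total faults: 7
--- LRU ---
  step 0: ref 1 -> FAULT, frames=[1,-,-] (faults so far: 1)
  step 1: ref 1 -> HIT, frames=[1,-,-] (faults so far: 1)
  step 2: ref 3 -> FAULT, frames=[1,3,-] (faults so far: 2)
  step 3: ref 2 -> FAULT, frames=[1,3,2] (faults so far: 3)
  step 4: ref 4 -> FAULT, evict 1, frames=[4,3,2] (faults so far: 4)
  step 5: ref 1 -> FAULT, evict 3, frames=[4,1,2] (faults so far: 5)
  step 6: ref 4 -> HIT, frames=[4,1,2] (faults so far: 5)
  step 7: ref 3 -> FAULT, evict 2, frames=[4,1,3] (faults so far: 6)
  step 8: ref 4 -> HIT, frames=[4,1,3] (faults so far: 6)
  step 9: ref 3 -> HIT, frames=[4,1,3] (faults so far: 6)
  step 10: ref 3 -> HIT, frames=[4,1,3] (faults so far: 6)
  step 11: ref 2 -> FAULT, evict 1, frames=[4,2,3] (faults so far: 7)
  LRU total faults: 7
--- Optimal ---
  step 0: ref 1 -> FAULT, frames=[1,-,-] (faults so far: 1)
  step 1: ref 1 -> HIT, frames=[1,-,-] (faults so far: 1)
  step 2: ref 3 -> FAULT, frames=[1,3,-] (faults so far: 2)
  step 3: ref 2 -> FAULT, frames=[1,3,2] (faults so far: 3)
  step 4: ref 4 -> FAULT, evict 2, frames=[1,3,4] (faults so far: 4)
  step 5: ref 1 -> HIT, frames=[1,3,4] (faults so far: 4)
  step 6: ref 4 -> HIT, frames=[1,3,4] (faults so far: 4)
  step 7: ref 3 -> HIT, frames=[1,3,4] (faults so far: 4)
  step 8: ref 4 -> HIT, frames=[1,3,4] (faults so far: 4)
  step 9: ref 3 -> HIT, frames=[1,3,4] (faults so far: 4)
  step 10: ref 3 -> HIT, frames=[1,3,4] (faults so far: 4)
  step 11: ref 2 -> FAULT, evict 1, frames=[2,3,4] (faults so far: 5)
  Optimal total faults: 5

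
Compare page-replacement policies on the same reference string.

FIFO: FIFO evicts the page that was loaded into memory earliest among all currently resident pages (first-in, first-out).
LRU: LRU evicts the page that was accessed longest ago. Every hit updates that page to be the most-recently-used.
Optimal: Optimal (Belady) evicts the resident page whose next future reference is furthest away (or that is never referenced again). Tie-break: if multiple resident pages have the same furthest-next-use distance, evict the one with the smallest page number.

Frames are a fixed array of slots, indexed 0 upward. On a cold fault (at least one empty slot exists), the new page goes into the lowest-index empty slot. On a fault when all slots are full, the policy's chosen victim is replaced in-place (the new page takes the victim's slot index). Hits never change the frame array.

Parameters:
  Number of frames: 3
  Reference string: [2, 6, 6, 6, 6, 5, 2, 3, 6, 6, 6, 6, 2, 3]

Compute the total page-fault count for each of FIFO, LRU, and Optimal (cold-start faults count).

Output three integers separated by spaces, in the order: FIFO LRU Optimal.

--- FIFO ---
  step 0: ref 2 -> FAULT, frames=[2,-,-] (faults so far: 1)
  step 1: ref 6 -> FAULT, frames=[2,6,-] (faults so far: 2)
  step 2: ref 6 -> HIT, frames=[2,6,-] (faults so far: 2)
  step 3: ref 6 -> HIT, frames=[2,6,-] (faults so far: 2)
  step 4: ref 6 -> HIT, frames=[2,6,-] (faults so far: 2)
  step 5: ref 5 -> FAULT, frames=[2,6,5] (faults so far: 3)
  step 6: ref 2 -> HIT, frames=[2,6,5] (faults so far: 3)
  step 7: ref 3 -> FAULT, evict 2, frames=[3,6,5] (faults so far: 4)
  step 8: ref 6 -> HIT, frames=[3,6,5] (faults so far: 4)
  step 9: ref 6 -> HIT, frames=[3,6,5] (faults so far: 4)
  step 10: ref 6 -> HIT, frames=[3,6,5] (faults so far: 4)
  step 11: ref 6 -> HIT, frames=[3,6,5] (faults so far: 4)
  step 12: ref 2 -> FAULT, evict 6, frames=[3,2,5] (faults so far: 5)
  step 13: ref 3 -> HIT, frames=[3,2,5] (faults so far: 5)
  FIFO total faults: 5
--- LRU ---
  step 0: ref 2 -> FAULT, frames=[2,-,-] (faults so far: 1)
  step 1: ref 6 -> FAULT, frames=[2,6,-] (faults so far: 2)
  step 2: ref 6 -> HIT, frames=[2,6,-] (faults so far: 2)
  step 3: ref 6 -> HIT, frames=[2,6,-] (faults so far: 2)
  step 4: ref 6 -> HIT, frames=[2,6,-] (faults so far: 2)
  step 5: ref 5 -> FAULT, frames=[2,6,5] (faults so far: 3)
  step 6: ref 2 -> HIT, frames=[2,6,5] (faults so far: 3)
  step 7: ref 3 -> FAULT, evict 6, frames=[2,3,5] (faults so far: 4)
  step 8: ref 6 -> FAULT, evict 5, frames=[2,3,6] (faults so far: 5)
  step 9: ref 6 -> HIT, frames=[2,3,6] (faults so far: 5)
  step 10: ref 6 -> HIT, frames=[2,3,6] (faults so far: 5)
  step 11: ref 6 -> HIT, frames=[2,3,6] (faults so far: 5)
  step 12: ref 2 -> HIT, frames=[2,3,6] (faults so far: 5)
  step 13: ref 3 -> HIT, frames=[2,3,6] (faults so far: 5)
  LRU total faults: 5
--- Optimal ---
  step 0: ref 2 -> FAULT, frames=[2,-,-] (faults so far: 1)
  step 1: ref 6 -> FAULT, frames=[2,6,-] (faults so far: 2)
  step 2: ref 6 -> HIT, frames=[2,6,-] (faults so far: 2)
  step 3: ref 6 -> HIT, frames=[2,6,-] (faults so far: 2)
  step 4: ref 6 -> HIT, frames=[2,6,-] (faults so far: 2)
  step 5: ref 5 -> FAULT, frames=[2,6,5] (faults so far: 3)
  step 6: ref 2 -> HIT, frames=[2,6,5] (faults so far: 3)
  step 7: ref 3 -> FAULT, evict 5, frames=[2,6,3] (faults so far: 4)
  step 8: ref 6 -> HIT, frames=[2,6,3] (faults so far: 4)
  step 9: ref 6 -> HIT, frames=[2,6,3] (faults so far: 4)
  step 10: ref 6 -> HIT, frames=[2,6,3] (faults so far: 4)
  step 11: ref 6 -> HIT, frames=[2,6,3] (faults so far: 4)
  step 12: ref 2 -> HIT, frames=[2,6,3] (faults so far: 4)
  step 13: ref 3 -> HIT, frames=[2,6,3] (faults so far: 4)
  Optimal total faults: 4

Answer: 5 5 4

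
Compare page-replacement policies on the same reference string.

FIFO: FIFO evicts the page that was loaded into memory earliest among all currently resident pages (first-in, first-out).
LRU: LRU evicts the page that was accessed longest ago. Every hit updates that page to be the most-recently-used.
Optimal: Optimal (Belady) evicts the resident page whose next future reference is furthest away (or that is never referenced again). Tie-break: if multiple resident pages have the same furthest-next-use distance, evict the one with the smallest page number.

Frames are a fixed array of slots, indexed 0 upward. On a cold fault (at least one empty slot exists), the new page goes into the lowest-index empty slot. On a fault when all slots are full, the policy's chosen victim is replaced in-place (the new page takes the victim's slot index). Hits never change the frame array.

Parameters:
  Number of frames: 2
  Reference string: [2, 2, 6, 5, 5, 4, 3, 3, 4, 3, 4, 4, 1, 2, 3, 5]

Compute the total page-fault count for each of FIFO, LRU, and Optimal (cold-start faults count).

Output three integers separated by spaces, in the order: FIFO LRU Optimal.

--- FIFO ---
  step 0: ref 2 -> FAULT, frames=[2,-] (faults so far: 1)
  step 1: ref 2 -> HIT, frames=[2,-] (faults so far: 1)
  step 2: ref 6 -> FAULT, frames=[2,6] (faults so far: 2)
  step 3: ref 5 -> FAULT, evict 2, frames=[5,6] (faults so far: 3)
  step 4: ref 5 -> HIT, frames=[5,6] (faults so far: 3)
  step 5: ref 4 -> FAULT, evict 6, frames=[5,4] (faults so far: 4)
  step 6: ref 3 -> FAULT, evict 5, frames=[3,4] (faults so far: 5)
  step 7: ref 3 -> HIT, frames=[3,4] (faults so far: 5)
  step 8: ref 4 -> HIT, frames=[3,4] (faults so far: 5)
  step 9: ref 3 -> HIT, frames=[3,4] (faults so far: 5)
  step 10: ref 4 -> HIT, frames=[3,4] (faults so far: 5)
  step 11: ref 4 -> HIT, frames=[3,4] (faults so far: 5)
  step 12: ref 1 -> FAULT, evict 4, frames=[3,1] (faults so far: 6)
  step 13: ref 2 -> FAULT, evict 3, frames=[2,1] (faults so far: 7)
  step 14: ref 3 -> FAULT, evict 1, frames=[2,3] (faults so far: 8)
  step 15: ref 5 -> FAULT, evict 2, frames=[5,3] (faults so far: 9)
  FIFO total faults: 9
--- LRU ---
  step 0: ref 2 -> FAULT, frames=[2,-] (faults so far: 1)
  step 1: ref 2 -> HIT, frames=[2,-] (faults so far: 1)
  step 2: ref 6 -> FAULT, frames=[2,6] (faults so far: 2)
  step 3: ref 5 -> FAULT, evict 2, frames=[5,6] (faults so far: 3)
  step 4: ref 5 -> HIT, frames=[5,6] (faults so far: 3)
  step 5: ref 4 -> FAULT, evict 6, frames=[5,4] (faults so far: 4)
  step 6: ref 3 -> FAULT, evict 5, frames=[3,4] (faults so far: 5)
  step 7: ref 3 -> HIT, frames=[3,4] (faults so far: 5)
  step 8: ref 4 -> HIT, frames=[3,4] (faults so far: 5)
  step 9: ref 3 -> HIT, frames=[3,4] (faults so far: 5)
  step 10: ref 4 -> HIT, frames=[3,4] (faults so far: 5)
  step 11: ref 4 -> HIT, frames=[3,4] (faults so far: 5)
  step 12: ref 1 -> FAULT, evict 3, frames=[1,4] (faults so far: 6)
  step 13: ref 2 -> FAULT, evict 4, frames=[1,2] (faults so far: 7)
  step 14: ref 3 -> FAULT, evict 1, frames=[3,2] (faults so far: 8)
  step 15: ref 5 -> FAULT, evict 2, frames=[3,5] (faults so far: 9)
  LRU total faults: 9
--- Optimal ---
  step 0: ref 2 -> FAULT, frames=[2,-] (faults so far: 1)
  step 1: ref 2 -> HIT, frames=[2,-] (faults so far: 1)
  step 2: ref 6 -> FAULT, frames=[2,6] (faults so far: 2)
  step 3: ref 5 -> FAULT, evict 6, frames=[2,5] (faults so far: 3)
  step 4: ref 5 -> HIT, frames=[2,5] (faults so far: 3)
  step 5: ref 4 -> FAULT, evict 5, frames=[2,4] (faults so far: 4)
  step 6: ref 3 -> FAULT, evict 2, frames=[3,4] (faults so far: 5)
  step 7: ref 3 -> HIT, frames=[3,4] (faults so far: 5)
  step 8: ref 4 -> HIT, frames=[3,4] (faults so far: 5)
  step 9: ref 3 -> HIT, frames=[3,4] (faults so far: 5)
  step 10: ref 4 -> HIT, frames=[3,4] (faults so far: 5)
  step 11: ref 4 -> HIT, frames=[3,4] (faults so far: 5)
  step 12: ref 1 -> FAULT, evict 4, frames=[3,1] (faults so far: 6)
  step 13: ref 2 -> FAULT, evict 1, frames=[3,2] (faults so far: 7)
  step 14: ref 3 -> HIT, frames=[3,2] (faults so far: 7)
  step 15: ref 5 -> FAULT, evict 2, frames=[3,5] (faults so far: 8)
  Optimal total faults: 8

Answer: 9 9 8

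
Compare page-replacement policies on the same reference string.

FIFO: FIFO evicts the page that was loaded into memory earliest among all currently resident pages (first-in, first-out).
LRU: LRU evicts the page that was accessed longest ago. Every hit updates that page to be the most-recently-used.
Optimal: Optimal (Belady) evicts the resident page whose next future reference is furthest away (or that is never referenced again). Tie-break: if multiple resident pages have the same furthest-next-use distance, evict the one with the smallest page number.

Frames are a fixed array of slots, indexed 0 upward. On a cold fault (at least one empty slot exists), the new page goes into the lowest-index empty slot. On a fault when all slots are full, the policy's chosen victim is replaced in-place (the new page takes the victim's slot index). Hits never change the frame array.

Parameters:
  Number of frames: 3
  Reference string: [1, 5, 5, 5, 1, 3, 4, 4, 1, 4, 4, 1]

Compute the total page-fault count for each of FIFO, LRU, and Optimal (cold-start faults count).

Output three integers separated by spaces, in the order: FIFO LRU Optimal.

Answer: 5 4 4

Derivation:
--- FIFO ---
  step 0: ref 1 -> FAULT, frames=[1,-,-] (faults so far: 1)
  step 1: ref 5 -> FAULT, frames=[1,5,-] (faults so far: 2)
  step 2: ref 5 -> HIT, frames=[1,5,-] (faults so far: 2)
  step 3: ref 5 -> HIT, frames=[1,5,-] (faults so far: 2)
  step 4: ref 1 -> HIT, frames=[1,5,-] (faults so far: 2)
  step 5: ref 3 -> FAULT, frames=[1,5,3] (faults so far: 3)
  step 6: ref 4 -> FAULT, evict 1, frames=[4,5,3] (faults so far: 4)
  step 7: ref 4 -> HIT, frames=[4,5,3] (faults so far: 4)
  step 8: ref 1 -> FAULT, evict 5, frames=[4,1,3] (faults so far: 5)
  step 9: ref 4 -> HIT, frames=[4,1,3] (faults so far: 5)
  step 10: ref 4 -> HIT, frames=[4,1,3] (faults so far: 5)
  step 11: ref 1 -> HIT, frames=[4,1,3] (faults so far: 5)
  FIFO total faults: 5
--- LRU ---
  step 0: ref 1 -> FAULT, frames=[1,-,-] (faults so far: 1)
  step 1: ref 5 -> FAULT, frames=[1,5,-] (faults so far: 2)
  step 2: ref 5 -> HIT, frames=[1,5,-] (faults so far: 2)
  step 3: ref 5 -> HIT, frames=[1,5,-] (faults so far: 2)
  step 4: ref 1 -> HIT, frames=[1,5,-] (faults so far: 2)
  step 5: ref 3 -> FAULT, frames=[1,5,3] (faults so far: 3)
  step 6: ref 4 -> FAULT, evict 5, frames=[1,4,3] (faults so far: 4)
  step 7: ref 4 -> HIT, frames=[1,4,3] (faults so far: 4)
  step 8: ref 1 -> HIT, frames=[1,4,3] (faults so far: 4)
  step 9: ref 4 -> HIT, frames=[1,4,3] (faults so far: 4)
  step 10: ref 4 -> HIT, frames=[1,4,3] (faults so far: 4)
  step 11: ref 1 -> HIT, frames=[1,4,3] (faults so far: 4)
  LRU total faults: 4
--- Optimal ---
  step 0: ref 1 -> FAULT, frames=[1,-,-] (faults so far: 1)
  step 1: ref 5 -> FAULT, frames=[1,5,-] (faults so far: 2)
  step 2: ref 5 -> HIT, frames=[1,5,-] (faults so far: 2)
  step 3: ref 5 -> HIT, frames=[1,5,-] (faults so far: 2)
  step 4: ref 1 -> HIT, frames=[1,5,-] (faults so far: 2)
  step 5: ref 3 -> FAULT, frames=[1,5,3] (faults so far: 3)
  step 6: ref 4 -> FAULT, evict 3, frames=[1,5,4] (faults so far: 4)
  step 7: ref 4 -> HIT, frames=[1,5,4] (faults so far: 4)
  step 8: ref 1 -> HIT, frames=[1,5,4] (faults so far: 4)
  step 9: ref 4 -> HIT, frames=[1,5,4] (faults so far: 4)
  step 10: ref 4 -> HIT, frames=[1,5,4] (faults so far: 4)
  step 11: ref 1 -> HIT, frames=[1,5,4] (faults so far: 4)
  Optimal total faults: 4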